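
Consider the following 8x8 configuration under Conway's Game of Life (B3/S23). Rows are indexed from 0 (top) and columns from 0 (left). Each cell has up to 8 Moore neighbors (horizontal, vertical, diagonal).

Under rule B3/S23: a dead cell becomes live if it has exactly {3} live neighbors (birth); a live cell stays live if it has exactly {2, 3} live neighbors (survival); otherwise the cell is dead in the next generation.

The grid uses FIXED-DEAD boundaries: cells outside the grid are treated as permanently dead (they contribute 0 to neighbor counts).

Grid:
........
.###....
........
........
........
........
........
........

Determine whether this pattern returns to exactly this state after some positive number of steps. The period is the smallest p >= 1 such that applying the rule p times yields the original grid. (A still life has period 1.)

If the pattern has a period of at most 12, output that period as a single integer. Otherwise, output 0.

Answer: 2

Derivation:
Simulating and comparing each generation to the original:
Gen 0 (original, given above): 3 live cells
Gen 1: 3 live cells, differs from original
Gen 2: 3 live cells, MATCHES original -> period = 2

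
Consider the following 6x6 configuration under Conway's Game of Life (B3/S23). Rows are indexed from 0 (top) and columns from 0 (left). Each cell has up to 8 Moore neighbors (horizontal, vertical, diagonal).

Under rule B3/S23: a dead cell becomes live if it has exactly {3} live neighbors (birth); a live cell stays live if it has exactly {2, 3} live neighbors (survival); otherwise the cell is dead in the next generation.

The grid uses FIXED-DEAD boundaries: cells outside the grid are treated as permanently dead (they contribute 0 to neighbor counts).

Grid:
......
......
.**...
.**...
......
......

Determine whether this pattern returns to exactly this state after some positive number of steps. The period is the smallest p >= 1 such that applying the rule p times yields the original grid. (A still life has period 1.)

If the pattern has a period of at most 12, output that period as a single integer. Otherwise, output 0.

Simulating and comparing each generation to the original:
Gen 0 (original, given above): 4 live cells
Gen 1: 4 live cells, MATCHES original -> period = 1

Answer: 1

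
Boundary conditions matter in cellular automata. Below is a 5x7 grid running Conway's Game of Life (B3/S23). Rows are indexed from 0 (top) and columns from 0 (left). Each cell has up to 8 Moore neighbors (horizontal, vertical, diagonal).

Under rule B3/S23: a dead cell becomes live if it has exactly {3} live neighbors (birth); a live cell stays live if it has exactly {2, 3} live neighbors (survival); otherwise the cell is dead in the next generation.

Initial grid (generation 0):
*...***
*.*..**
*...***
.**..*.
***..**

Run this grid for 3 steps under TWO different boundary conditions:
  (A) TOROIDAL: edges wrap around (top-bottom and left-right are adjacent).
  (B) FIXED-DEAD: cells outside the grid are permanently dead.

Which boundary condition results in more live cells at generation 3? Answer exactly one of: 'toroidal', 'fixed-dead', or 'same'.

Under TOROIDAL boundary, generation 3:
.......
.......
.......
.......
.......
Population = 0

Under FIXED-DEAD boundary, generation 3:
.......
.......
....**.
..***..
..*....
Population = 6

Comparison: toroidal=0, fixed-dead=6 -> fixed-dead

Answer: fixed-dead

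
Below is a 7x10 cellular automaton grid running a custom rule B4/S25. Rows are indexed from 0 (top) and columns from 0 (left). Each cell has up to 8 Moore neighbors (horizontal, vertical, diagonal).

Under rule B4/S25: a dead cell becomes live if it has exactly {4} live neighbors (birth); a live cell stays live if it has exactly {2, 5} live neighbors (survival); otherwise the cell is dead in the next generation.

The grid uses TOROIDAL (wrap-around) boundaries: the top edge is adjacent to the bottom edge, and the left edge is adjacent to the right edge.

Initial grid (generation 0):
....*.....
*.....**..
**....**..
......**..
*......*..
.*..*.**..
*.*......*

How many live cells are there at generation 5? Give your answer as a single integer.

Answer: 3

Derivation:
Simulating step by step:
Generation 0 (given above): 19 live cells
Generation 1: 9 live cells
..........
*.........
**....**..
..........
..........
*.....**..
*.........
Generation 2: 3 live cells
..........
*.........
**........
..........
..........
..........
..........
Generation 3: 3 live cells
..........
*.........
**........
..........
..........
..........
..........
Generation 4: 3 live cells
..........
*.........
**........
..........
..........
..........
..........
Generation 5: 3 live cells
..........
*.........
**........
..........
..........
..........
..........
Population at generation 5: 3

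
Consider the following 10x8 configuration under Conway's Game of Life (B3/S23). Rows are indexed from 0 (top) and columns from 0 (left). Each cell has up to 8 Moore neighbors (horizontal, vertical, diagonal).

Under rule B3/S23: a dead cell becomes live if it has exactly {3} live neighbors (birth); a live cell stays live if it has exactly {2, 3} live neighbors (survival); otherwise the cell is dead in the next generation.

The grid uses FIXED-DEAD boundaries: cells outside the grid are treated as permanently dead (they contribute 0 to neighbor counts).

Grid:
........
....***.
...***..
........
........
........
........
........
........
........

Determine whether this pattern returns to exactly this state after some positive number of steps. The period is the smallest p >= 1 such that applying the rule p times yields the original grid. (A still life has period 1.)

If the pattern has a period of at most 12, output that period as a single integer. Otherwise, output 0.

Answer: 2

Derivation:
Simulating and comparing each generation to the original:
Gen 0 (original, given above): 6 live cells
Gen 1: 6 live cells, differs from original
Gen 2: 6 live cells, MATCHES original -> period = 2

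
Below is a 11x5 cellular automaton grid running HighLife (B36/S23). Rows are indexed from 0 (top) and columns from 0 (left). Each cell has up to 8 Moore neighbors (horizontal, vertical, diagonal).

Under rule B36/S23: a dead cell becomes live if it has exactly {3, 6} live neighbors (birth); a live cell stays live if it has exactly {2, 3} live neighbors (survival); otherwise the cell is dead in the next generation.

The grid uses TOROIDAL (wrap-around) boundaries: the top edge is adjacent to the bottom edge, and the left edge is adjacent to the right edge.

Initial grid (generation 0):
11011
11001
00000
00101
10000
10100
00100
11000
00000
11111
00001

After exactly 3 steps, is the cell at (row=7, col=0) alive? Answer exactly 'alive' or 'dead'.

Simulating step by step:
Generation 0 (given above): 21 live cells
Generation 1: 22 live cells
01110
01110
01011
00000
10011
00000
10100
01000
00010
11111
00010
Generation 2: 17 live cells
01001
00000
11011
00100
00001
11010
01000
01100
00010
11000
00000
Generation 3: 23 live cells
00000
01110
11111
01100
11111
11101
00000
01100
10000
00000
01000

Cell (7,0) at generation 3: 0 -> dead

Answer: dead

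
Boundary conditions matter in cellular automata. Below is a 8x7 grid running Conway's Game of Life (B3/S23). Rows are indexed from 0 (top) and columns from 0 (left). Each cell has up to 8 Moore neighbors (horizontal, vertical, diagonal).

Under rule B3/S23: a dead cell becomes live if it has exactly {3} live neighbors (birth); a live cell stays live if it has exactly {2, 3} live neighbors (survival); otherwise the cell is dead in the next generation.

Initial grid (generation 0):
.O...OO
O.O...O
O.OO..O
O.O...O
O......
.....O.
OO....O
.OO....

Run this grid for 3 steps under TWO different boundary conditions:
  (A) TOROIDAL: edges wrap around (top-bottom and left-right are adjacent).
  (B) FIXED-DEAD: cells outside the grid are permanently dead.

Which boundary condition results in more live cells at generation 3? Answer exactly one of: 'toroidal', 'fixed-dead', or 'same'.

Answer: toroidal

Derivation:
Under TOROIDAL boundary, generation 3:
.O.....
OO....O
.....O.
OOO....
O......
......O
OO...OO
O.O....
Population = 16

Under FIXED-DEAD boundary, generation 3:
.OO....
O.O.O..
OO.O.O.
....OO.
.......
.......
.......
.......
Population = 11

Comparison: toroidal=16, fixed-dead=11 -> toroidal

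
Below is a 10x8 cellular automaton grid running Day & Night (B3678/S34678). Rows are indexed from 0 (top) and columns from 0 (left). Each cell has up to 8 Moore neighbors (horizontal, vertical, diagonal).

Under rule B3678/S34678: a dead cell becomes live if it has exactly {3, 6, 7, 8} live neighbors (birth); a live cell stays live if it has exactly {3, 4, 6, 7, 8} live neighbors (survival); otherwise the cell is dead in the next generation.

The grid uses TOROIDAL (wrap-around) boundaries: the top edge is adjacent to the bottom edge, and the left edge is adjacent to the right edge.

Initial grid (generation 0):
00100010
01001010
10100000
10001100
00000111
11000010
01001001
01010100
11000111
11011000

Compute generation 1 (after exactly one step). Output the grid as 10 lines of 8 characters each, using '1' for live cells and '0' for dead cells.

Answer: 10101001
01110101
00011001
01000100
01001111
10000010
01000110
11000100
01010111
11000000

Derivation:
Simulating step by step:
Generation 0 (given above): 31 live cells
Generation 1: 34 live cells
(generation 1 grid is the final answer)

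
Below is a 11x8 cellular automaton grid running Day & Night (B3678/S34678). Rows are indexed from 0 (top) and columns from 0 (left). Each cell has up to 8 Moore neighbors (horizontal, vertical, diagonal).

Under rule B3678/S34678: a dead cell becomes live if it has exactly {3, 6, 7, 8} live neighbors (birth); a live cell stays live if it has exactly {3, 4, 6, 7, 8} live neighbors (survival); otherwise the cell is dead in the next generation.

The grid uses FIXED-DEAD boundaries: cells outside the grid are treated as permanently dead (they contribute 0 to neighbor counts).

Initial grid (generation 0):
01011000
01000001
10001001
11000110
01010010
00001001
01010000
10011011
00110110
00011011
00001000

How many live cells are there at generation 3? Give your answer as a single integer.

Answer: 23

Derivation:
Simulating step by step:
Generation 0 (given above): 33 live cells
Generation 1: 37 live cells
00100000
10111000
10000100
11101111
10101011
00010000
00110111
01011010
00101000
00111010
00010100
Generation 2: 29 live cells
01000000
00010000
11000100
10001001
00101011
01010000
00110110
00001011
01111000
00101000
00110000
Generation 3: 23 live cells
00000000
11100000
00001000
00010000
01000100
00010001
00110111
01011010
00101000
00011000
00010000
Population at generation 3: 23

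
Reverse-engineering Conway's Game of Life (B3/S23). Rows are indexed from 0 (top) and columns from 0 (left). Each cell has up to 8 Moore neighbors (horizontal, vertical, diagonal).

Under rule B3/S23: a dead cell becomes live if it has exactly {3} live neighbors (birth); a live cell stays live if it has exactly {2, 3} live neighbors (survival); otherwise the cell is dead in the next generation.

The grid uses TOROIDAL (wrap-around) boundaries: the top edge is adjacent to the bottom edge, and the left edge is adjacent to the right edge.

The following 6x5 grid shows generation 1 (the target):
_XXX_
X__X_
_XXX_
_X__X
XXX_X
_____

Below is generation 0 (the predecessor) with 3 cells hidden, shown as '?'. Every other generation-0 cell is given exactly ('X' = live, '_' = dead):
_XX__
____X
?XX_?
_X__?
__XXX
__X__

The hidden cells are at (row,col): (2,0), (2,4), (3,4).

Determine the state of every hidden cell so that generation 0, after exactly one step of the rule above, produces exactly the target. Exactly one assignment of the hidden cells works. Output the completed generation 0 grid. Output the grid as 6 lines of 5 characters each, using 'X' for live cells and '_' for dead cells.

Answer: _XX__
____X
_XX__
_X__X
__XXX
__X__

Derivation:
Hidden generation-0 cells (in order): (2,0), (2,4), (3,4).
A hidden cell only influences target cells in its own 3x3 neighborhood. Try each of the 2^3 = 8 assignments, step the completed generation 0 forward once under B3/S23, and compare with the target:
  (2,0)=_ (2,4)=_ (3,4)=_ -> step gives (2,0)='X' but target has '_' -> reject
  (2,0)=_ (2,4)=_ (3,4)=X -> step reproduces the target at every cell -> ACCEPT
  (2,0)=_ (2,4)=X (3,4)=_ -> step gives (1,0)='_' but target has 'X' -> reject
  (2,0)=_ (2,4)=X (3,4)=X -> step gives (1,0)='_' but target has 'X' -> reject
  (2,0)=X (2,4)=_ (3,4)=_ -> step gives (1,0)='_' but target has 'X' -> reject
  (2,0)=X (2,4)=_ (3,4)=X -> step gives (1,0)='_' but target has 'X' -> reject
  (2,0)=X (2,4)=X (3,4)=_ -> step gives (1,0)='_' but target has 'X' -> reject
  (2,0)=X (2,4)=X (3,4)=X -> step gives (1,0)='_' but target has 'X' -> reject
Unique solution: (2,0)=dead, (2,4)=dead, (3,4)=live.
Check: live-neighbor counts of every cell in the completed generation 0:
22231
34430
42232
43552
33342
24452
Applying B3/S23 to generation 0 with these counts gives:
_XXX_
X__X_
_XXX_
_X__X
XXX_X
_____
which matches the target exactly.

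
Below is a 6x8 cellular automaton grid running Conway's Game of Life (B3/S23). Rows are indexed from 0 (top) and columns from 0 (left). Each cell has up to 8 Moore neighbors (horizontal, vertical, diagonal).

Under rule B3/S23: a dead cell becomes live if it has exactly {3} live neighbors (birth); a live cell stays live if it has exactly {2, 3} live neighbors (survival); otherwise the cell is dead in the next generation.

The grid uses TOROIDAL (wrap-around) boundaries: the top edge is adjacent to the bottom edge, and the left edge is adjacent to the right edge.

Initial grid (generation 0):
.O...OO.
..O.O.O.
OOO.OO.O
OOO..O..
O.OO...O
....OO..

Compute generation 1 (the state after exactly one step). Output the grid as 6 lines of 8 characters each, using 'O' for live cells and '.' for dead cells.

Simulating step by step:
Generation 0 (given above): 22 live cells
Generation 1: 20 live cells
(generation 1 grid is the final answer)

Answer: ...O..O.
..O.O...
....O..O
.....O..
O.OO.OOO
OOOOOO.O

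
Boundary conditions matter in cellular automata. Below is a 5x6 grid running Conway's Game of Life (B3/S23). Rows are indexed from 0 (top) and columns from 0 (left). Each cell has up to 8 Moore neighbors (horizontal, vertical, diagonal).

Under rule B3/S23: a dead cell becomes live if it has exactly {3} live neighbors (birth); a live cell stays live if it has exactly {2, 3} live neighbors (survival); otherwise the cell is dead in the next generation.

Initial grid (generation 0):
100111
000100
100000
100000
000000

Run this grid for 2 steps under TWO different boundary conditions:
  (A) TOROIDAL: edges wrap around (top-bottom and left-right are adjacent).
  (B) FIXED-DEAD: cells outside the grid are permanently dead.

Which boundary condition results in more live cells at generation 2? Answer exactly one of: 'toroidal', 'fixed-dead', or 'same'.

Answer: toroidal

Derivation:
Under TOROIDAL boundary, generation 2:
100100
000101
000000
000000
000110
Population = 6

Under FIXED-DEAD boundary, generation 2:
000110
000110
000000
000000
000000
Population = 4

Comparison: toroidal=6, fixed-dead=4 -> toroidal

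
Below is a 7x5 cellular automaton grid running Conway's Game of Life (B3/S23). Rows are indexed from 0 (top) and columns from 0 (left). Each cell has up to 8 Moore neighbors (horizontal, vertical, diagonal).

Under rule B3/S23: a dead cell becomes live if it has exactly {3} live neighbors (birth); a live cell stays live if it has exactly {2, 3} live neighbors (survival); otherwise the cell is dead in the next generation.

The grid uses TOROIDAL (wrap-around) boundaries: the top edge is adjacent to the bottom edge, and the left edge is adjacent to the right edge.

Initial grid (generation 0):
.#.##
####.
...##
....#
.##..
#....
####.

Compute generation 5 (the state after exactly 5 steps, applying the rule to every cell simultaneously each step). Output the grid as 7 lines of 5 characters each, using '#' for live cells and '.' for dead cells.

Simulating step by step:
Generation 0 (given above): 17 live cells
Generation 1: 11 live cells
.....
.#...
.#...
#.#.#
##...
#..##
...#.
Generation 2: 10 live cells
.....
.....
.##..
..#.#
..#..
####.
...#.
Generation 3: 12 live cells
.....
.....
.###.
..#..
#...#
.#.##
.#.##
Generation 4: 14 live cells
.....
..#..
.###.
#.#.#
###.#
.#...
...##
Generation 5: 9 live cells
(generation 5 grid is the final answer)

Answer: ...#.
.###.
#...#
.....
..#.#
.#...
.....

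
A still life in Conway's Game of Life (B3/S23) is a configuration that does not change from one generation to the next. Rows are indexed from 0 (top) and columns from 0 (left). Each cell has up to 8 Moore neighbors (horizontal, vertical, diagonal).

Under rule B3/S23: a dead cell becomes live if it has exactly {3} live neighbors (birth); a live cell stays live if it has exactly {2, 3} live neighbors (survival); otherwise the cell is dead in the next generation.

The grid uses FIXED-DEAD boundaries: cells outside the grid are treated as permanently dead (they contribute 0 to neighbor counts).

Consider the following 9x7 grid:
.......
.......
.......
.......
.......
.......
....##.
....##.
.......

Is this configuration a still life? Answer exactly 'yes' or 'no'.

Compute generation 1 and compare to generation 0 (given above):
Generation 1:
.......
.......
.......
.......
.......
.......
....##.
....##.
.......
The grids are IDENTICAL -> still life.

Answer: yes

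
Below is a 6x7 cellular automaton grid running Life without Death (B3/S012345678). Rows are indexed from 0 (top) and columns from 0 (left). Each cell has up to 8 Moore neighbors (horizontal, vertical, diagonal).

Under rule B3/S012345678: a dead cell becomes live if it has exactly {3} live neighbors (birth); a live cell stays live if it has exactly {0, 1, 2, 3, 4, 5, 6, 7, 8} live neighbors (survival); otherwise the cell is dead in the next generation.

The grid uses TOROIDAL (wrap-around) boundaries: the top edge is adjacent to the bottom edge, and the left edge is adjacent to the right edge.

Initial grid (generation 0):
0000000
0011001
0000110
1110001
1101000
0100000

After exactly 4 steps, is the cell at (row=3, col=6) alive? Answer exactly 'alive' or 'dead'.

Simulating step by step:
Generation 0 (given above): 13 live cells
Generation 1: 22 live cells
0010000
0011111
0000110
1111111
1101001
1110000
Generation 2: 28 live cells
1010111
0011111
0000110
1111111
1101001
1111001
Generation 3: 30 live cells
1010111
1111111
0000110
1111111
1101001
1111001
Generation 4: 30 live cells
1010111
1111111
0000110
1111111
1101001
1111001

Cell (3,6) at generation 4: 1 -> alive

Answer: alive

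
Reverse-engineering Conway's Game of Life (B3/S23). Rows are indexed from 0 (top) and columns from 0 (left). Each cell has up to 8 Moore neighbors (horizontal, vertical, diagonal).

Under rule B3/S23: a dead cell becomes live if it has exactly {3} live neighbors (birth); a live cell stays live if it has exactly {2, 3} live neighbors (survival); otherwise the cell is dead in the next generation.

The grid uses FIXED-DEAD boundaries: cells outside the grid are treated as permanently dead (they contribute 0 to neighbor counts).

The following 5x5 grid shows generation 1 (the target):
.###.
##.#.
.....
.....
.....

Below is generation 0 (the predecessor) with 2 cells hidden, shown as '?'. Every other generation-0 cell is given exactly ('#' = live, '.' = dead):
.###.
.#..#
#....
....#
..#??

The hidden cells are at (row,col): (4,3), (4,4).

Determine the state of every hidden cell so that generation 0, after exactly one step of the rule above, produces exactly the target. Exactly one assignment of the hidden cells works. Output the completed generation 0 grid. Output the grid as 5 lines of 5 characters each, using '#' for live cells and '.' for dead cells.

Answer: .###.
.#..#
#....
....#
..#..

Derivation:
Hidden generation-0 cells (in order): (4,3), (4,4).
A hidden cell only influences target cells in its own 3x3 neighborhood. Try each of the 2^2 = 4 assignments, step the completed generation 0 forward once under B3/S23, and compare with the target:
  (4,3)=. (4,4)=. -> step reproduces the target at every cell -> ACCEPT
  (4,3)=. (4,4)=# -> step gives (3,3)='#' but target has '.' -> reject
  (4,3)=# (4,4)=. -> step gives (3,3)='#' but target has '.' -> reject
  (4,3)=# (4,4)=# -> step gives (3,4)='#' but target has '.' -> reject
Unique solution: (4,3)=dead, (4,4)=dead.
Check: live-neighbor counts of every cell in the completed generation 0:
22322
33431
12122
12120
01021
Applying B3/S23 to generation 0 with these counts gives:
.###.
##.#.
.....
.....
.....
which matches the target exactly.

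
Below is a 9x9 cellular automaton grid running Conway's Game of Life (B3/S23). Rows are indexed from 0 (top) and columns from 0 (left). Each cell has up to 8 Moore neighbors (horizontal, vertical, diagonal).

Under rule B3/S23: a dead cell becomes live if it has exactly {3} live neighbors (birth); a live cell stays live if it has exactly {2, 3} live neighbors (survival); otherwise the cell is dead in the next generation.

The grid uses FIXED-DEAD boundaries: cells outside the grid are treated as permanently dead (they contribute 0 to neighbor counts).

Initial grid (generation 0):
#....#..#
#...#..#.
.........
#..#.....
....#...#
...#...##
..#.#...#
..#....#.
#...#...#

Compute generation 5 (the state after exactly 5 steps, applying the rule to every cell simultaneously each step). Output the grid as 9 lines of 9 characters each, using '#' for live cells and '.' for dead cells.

Simulating step by step:
Generation 0 (given above): 21 live cells
Generation 1: 13 live cells
.........
.........
.........
.........
...##..##
...##..##
..#.....#
.#.....##
.........
Generation 2: 10 live cells
.........
.........
.........
.........
...##..##
..#.#....
..##.....
.......##
.........
Generation 3: 6 live cells
.........
.........
.........
.........
...##....
..#.#....
..##.....
.........
.........
Generation 4: 6 live cells
.........
.........
.........
.........
...##....
..#.#....
..##.....
.........
.........
Generation 5: 6 live cells
(generation 5 grid is the final answer)

Answer: .........
.........
.........
.........
...##....
..#.#....
..##.....
.........
.........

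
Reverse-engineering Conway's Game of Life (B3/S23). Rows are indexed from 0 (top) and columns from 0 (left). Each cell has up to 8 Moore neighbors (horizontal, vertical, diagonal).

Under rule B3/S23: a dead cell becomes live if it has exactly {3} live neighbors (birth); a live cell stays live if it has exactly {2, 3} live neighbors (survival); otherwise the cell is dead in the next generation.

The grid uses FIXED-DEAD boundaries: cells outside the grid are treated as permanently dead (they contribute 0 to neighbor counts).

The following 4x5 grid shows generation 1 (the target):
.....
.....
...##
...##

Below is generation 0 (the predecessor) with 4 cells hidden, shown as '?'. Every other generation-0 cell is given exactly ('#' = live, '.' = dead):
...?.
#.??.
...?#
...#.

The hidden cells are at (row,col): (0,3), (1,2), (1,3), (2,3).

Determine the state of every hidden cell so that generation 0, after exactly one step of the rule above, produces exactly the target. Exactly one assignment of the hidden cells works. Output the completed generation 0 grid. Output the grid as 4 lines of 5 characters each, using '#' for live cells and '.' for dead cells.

Answer: .....
#....
...##
...#.

Derivation:
Hidden generation-0 cells (in order): (0,3), (1,2), (1,3), (2,3).
A hidden cell only influences target cells in its own 3x3 neighborhood. Try each of the 2^4 = 16 assignments, step the completed generation 0 forward once under B3/S23, and compare with the target:
  (0,3)=. (1,2)=. (1,3)=. (2,3)=. -> step gives (2,3)='.' but target has '#' -> reject
  (0,3)=. (1,2)=. (1,3)=. (2,3)=# -> step reproduces the target at every cell -> ACCEPT
  (0,3)=. (1,2)=. (1,3)=# (2,3)=. -> step gives (3,3)='.' but target has '#' -> reject
  (0,3)=. (1,2)=. (1,3)=# (2,3)=# -> step gives (1,3)='#' but target has '.' -> reject
  (0,3)=. (1,2)=# (1,3)=. (2,3)=. -> step gives (2,4)='.' but target has '#' -> reject
  (0,3)=. (1,2)=# (1,3)=. (2,3)=# -> step gives (1,3)='#' but target has '.' -> reject
  (0,3)=. (1,2)=# (1,3)=# (2,3)=. -> step gives (1,3)='#' but target has '.' -> reject
  (0,3)=. (1,2)=# (1,3)=# (2,3)=# -> step gives (1,2)='#' but target has '.' -> reject
  (0,3)=# (1,2)=. (1,3)=. (2,3)=. -> step gives (2,3)='.' but target has '#' -> reject
  (0,3)=# (1,2)=. (1,3)=. (2,3)=# -> step gives (1,3)='#' but target has '.' -> reject
  (0,3)=# (1,2)=. (1,3)=# (2,3)=. -> step gives (1,3)='#' but target has '.' -> reject
  (0,3)=# (1,2)=. (1,3)=# (2,3)=# -> step gives (1,2)='#' but target has '.' -> reject
  (0,3)=# (1,2)=# (1,3)=. (2,3)=. -> step gives (1,3)='#' but target has '.' -> reject
  (0,3)=# (1,2)=# (1,3)=. (2,3)=# -> step gives (1,2)='#' but target has '.' -> reject
  (0,3)=# (1,2)=# (1,3)=# (2,3)=. -> step gives (0,2)='#' but target has '.' -> reject
  (0,3)=# (1,2)=# (1,3)=# (2,3)=# -> step gives (0,2)='#' but target has '.' -> reject
Unique solution: (0,3)=dead, (1,2)=dead, (1,3)=dead, (2,3)=live.
Check: live-neighbor counts of every cell in the completed generation 0:
11000
01122
11222
00223
Applying B3/S23 to generation 0 with these counts gives:
.....
.....
...##
...##
which matches the target exactly.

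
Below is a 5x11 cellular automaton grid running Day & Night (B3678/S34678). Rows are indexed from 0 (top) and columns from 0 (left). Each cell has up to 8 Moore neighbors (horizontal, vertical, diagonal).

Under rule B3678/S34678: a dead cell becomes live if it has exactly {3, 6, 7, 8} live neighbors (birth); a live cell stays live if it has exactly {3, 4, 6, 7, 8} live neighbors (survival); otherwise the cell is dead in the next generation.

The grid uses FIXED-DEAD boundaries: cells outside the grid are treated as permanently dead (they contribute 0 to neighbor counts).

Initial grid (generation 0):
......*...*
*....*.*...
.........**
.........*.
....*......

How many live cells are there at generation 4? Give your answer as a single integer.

Answer: 0

Derivation:
Simulating step by step:
Generation 0 (given above): 9 live cells
Generation 1: 5 live cells
...........
......*..**
........*..
..........*
...........
Generation 2: 1 live cells
...........
...........
..........*
...........
...........
Generation 3: 0 live cells
...........
...........
...........
...........
...........
Generation 4: 0 live cells
...........
...........
...........
...........
...........
Population at generation 4: 0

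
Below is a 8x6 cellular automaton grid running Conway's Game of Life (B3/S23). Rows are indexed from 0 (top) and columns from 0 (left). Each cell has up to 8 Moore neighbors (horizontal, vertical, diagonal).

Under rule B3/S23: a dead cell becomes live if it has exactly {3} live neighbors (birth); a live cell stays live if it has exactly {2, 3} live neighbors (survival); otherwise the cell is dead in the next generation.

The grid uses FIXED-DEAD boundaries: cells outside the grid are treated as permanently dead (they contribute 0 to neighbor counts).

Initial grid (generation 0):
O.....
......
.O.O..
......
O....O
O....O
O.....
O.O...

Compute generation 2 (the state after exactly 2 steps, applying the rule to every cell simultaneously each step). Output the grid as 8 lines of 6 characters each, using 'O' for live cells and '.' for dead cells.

Simulating step by step:
Generation 0 (given above): 10 live cells
Generation 1: 4 live cells
......
......
......
......
......
OO....
O.....
.O....
Generation 2: 3 live cells
(generation 2 grid is the final answer)

Answer: ......
......
......
......
......
OO....
O.....
......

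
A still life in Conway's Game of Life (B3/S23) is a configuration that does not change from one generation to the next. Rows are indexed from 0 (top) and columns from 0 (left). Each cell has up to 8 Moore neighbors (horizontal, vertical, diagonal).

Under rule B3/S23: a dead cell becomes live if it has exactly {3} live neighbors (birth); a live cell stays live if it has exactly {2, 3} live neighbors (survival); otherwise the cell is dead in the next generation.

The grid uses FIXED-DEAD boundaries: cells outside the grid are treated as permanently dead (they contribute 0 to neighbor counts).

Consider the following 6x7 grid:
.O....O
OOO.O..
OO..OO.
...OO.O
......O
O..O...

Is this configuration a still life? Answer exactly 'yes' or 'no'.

Compute generation 1 and compare to generation 0 (given above):
Generation 1:
OOO....
..OOO..
O......
...OO.O
...OOO.
.......
Cell (0,0) differs: gen0=0 vs gen1=1 -> NOT a still life.

Answer: no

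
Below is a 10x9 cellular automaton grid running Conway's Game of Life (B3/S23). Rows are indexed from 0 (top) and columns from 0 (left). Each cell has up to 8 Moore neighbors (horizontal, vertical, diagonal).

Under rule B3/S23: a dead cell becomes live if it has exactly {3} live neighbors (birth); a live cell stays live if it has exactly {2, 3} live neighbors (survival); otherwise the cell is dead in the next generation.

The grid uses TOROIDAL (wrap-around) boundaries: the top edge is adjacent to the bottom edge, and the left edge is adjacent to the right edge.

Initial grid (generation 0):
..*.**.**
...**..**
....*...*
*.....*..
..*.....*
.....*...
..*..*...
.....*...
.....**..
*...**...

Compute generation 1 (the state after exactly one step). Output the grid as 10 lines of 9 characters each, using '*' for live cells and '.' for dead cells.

Answer: *......*.
*.....*..
*..***..*
*......**
.........
.........
....***..
....**...
......*..
...*...**

Derivation:
Simulating step by step:
Generation 0 (given above): 24 live cells
Generation 1: 21 live cells
(generation 1 grid is the final answer)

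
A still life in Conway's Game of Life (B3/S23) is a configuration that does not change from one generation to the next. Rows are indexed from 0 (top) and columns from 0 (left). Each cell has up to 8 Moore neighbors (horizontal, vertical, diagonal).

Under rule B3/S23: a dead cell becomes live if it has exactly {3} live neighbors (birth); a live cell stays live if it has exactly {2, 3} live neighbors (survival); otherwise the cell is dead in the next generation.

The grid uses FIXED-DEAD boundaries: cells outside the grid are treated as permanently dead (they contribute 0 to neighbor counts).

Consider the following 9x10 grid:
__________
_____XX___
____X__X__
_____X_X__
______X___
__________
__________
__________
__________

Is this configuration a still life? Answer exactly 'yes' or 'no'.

Answer: yes

Derivation:
Compute generation 1 and compare to generation 0 (given above):
Generation 1:
__________
_____XX___
____X__X__
_____X_X__
______X___
__________
__________
__________
__________
The grids are IDENTICAL -> still life.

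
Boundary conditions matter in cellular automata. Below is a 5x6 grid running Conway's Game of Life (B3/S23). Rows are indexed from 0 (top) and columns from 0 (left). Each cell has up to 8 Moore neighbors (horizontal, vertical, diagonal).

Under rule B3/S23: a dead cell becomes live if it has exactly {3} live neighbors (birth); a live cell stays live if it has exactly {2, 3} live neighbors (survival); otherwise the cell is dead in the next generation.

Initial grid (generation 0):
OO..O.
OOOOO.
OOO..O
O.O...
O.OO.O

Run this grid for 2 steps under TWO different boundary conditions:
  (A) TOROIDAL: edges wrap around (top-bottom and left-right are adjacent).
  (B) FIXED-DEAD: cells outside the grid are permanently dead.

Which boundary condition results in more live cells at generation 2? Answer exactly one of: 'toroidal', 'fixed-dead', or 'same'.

Answer: fixed-dead

Derivation:
Under TOROIDAL boundary, generation 2:
....O.
......
...OOO
....OO
...OO.
Population = 8

Under FIXED-DEAD boundary, generation 2:
....OO
...OOO
...OO.
....O.
...O..
Population = 9

Comparison: toroidal=8, fixed-dead=9 -> fixed-dead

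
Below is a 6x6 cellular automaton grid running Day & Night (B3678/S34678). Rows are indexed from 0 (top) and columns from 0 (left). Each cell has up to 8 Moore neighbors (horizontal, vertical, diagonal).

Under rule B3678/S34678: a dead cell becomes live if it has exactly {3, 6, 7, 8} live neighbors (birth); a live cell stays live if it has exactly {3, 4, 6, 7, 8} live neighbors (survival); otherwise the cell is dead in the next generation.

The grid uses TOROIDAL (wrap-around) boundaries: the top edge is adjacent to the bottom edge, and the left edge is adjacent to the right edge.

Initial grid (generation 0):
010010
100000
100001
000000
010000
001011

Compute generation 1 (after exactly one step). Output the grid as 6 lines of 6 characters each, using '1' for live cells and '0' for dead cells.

Simulating step by step:
Generation 0 (given above): 9 live cells
Generation 1: 8 live cells
(generation 1 grid is the final answer)

Answer: 100100
110000
000000
100000
000000
110100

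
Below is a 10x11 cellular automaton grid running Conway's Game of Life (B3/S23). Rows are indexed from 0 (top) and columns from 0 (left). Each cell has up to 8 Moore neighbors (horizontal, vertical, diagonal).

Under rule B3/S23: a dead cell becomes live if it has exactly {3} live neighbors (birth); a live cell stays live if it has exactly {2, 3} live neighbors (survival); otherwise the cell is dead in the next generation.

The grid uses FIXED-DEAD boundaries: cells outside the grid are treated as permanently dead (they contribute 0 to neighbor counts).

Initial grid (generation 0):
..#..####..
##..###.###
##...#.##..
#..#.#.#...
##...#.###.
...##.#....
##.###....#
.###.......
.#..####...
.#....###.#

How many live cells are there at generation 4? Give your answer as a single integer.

Simulating step by step:
Generation 0 (given above): 50 live cells
Generation 1: 32 live cells
.#..#...#..
#.#.#......
..#........
..#..#...#.
####.#.##..
...#..####.
##...#.....
...........
##.###..#..
........#..
Generation 2: 20 live cells
.#.#.......
..#........
..#........
....#.#.#..
.#.#.#.....
...#.#...#.
......###..
..#..#.....
....#......
....#......
Generation 3: 28 live cells
..#........
.###.......
...#.......
..####.....
..##.##....
..#..#.##..
....#####..
.....###...
...###.....
...........
Generation 4: 18 live cells
.###.......
.#.#.......
.#.........
.....##....
.#.....#...
..#.....#..
....#......
...#....#..
....##.....
....#......
Population at generation 4: 18

Answer: 18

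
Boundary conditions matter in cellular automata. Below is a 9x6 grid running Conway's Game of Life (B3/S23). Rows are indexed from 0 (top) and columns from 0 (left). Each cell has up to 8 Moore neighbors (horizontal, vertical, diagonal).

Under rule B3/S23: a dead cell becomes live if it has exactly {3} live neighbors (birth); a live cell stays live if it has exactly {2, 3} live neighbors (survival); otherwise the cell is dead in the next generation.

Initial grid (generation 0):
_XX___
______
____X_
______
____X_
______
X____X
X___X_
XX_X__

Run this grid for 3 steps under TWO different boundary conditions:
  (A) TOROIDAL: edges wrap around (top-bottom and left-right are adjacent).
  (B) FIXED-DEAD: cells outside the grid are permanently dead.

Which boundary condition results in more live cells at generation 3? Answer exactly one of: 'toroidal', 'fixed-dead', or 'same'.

Under TOROIDAL boundary, generation 3:
______
_XX___
______
______
______
X___X_
X___X_
_X____
__X___
Population = 8

Under FIXED-DEAD boundary, generation 3:
______
______
______
______
______
______
______
XX____
XX____
Population = 4

Comparison: toroidal=8, fixed-dead=4 -> toroidal

Answer: toroidal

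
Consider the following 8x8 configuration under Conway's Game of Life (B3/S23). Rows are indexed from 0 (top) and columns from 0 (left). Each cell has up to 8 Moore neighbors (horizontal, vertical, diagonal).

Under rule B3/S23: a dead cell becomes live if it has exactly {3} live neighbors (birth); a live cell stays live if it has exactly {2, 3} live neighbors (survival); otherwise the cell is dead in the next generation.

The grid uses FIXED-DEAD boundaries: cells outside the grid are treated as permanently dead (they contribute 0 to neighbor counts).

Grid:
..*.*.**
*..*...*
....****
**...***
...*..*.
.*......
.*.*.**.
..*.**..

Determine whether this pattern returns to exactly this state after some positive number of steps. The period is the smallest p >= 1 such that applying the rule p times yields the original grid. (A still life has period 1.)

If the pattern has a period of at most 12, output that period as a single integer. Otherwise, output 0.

Answer: 0

Derivation:
Simulating and comparing each generation to the original:
Gen 0 (original, given above): 26 live cells
Gen 1: 25 live cells, differs from original
Gen 2: 15 live cells, differs from original
Gen 3: 15 live cells, differs from original
Gen 4: 13 live cells, differs from original
Gen 5: 16 live cells, differs from original
Gen 6: 14 live cells, differs from original
Gen 7: 17 live cells, differs from original
Gen 8: 18 live cells, differs from original
Gen 9: 13 live cells, differs from original
Gen 10: 16 live cells, differs from original
Gen 11: 13 live cells, differs from original
Gen 12: 12 live cells, differs from original
No period found within 12 steps.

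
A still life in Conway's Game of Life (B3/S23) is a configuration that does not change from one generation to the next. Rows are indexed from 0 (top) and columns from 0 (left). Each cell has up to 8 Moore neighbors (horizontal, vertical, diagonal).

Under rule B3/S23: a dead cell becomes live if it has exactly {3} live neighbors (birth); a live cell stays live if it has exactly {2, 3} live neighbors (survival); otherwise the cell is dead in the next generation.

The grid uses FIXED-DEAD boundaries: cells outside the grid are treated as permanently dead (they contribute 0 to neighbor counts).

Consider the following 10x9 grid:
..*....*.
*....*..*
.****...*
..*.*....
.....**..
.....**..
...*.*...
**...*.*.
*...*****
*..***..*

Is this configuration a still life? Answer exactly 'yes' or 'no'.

Compute generation 1 and compare to generation 0 (given above):
Generation 1:
.........
....*..**
.**.**...
.**.*....
....*.*..
.........
.....*...
**.....**
*..*....*
...*....*
Cell (0,2) differs: gen0=1 vs gen1=0 -> NOT a still life.

Answer: no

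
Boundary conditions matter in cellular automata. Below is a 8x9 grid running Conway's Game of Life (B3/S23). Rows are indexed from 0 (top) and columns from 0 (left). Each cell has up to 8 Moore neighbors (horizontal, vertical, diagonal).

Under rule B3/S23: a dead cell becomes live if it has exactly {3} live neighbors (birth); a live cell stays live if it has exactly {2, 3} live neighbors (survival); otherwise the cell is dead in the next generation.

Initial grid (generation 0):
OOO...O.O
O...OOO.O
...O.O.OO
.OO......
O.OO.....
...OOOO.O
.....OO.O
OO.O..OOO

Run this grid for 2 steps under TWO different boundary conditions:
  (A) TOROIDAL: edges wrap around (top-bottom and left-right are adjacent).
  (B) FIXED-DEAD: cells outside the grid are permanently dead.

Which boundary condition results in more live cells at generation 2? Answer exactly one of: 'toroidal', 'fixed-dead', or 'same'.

Under TOROIDAL boundary, generation 2:
..O.O....
.....O...
.....O.OO
...OOOOO.
..OOOO.O.
O.OOO...O
.OOO.....
....O....
Population = 25

Under FIXED-DEAD boundary, generation 2:
OOOO.....
O...OOO.O
O....O.OO
.O.OOOO..
..OOOO...
..OOO....
..OOOOO..
.......O.
Population = 31

Comparison: toroidal=25, fixed-dead=31 -> fixed-dead

Answer: fixed-dead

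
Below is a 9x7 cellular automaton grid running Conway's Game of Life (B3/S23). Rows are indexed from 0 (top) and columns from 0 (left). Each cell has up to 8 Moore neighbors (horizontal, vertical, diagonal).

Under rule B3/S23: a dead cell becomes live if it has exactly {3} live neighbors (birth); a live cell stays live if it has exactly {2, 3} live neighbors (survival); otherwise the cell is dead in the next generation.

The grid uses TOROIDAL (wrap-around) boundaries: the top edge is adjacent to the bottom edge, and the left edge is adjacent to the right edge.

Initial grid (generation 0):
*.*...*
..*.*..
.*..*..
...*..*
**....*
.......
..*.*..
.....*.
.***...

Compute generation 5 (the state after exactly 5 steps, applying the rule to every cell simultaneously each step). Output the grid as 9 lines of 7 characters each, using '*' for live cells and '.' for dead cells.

Answer: ..**...
.....*.
....**.
......*
...**.*
**.*.**
*.*...*
....*..
.....*.

Derivation:
Simulating step by step:
Generation 0 (given above): 18 live cells
Generation 1: 22 live cells
*......
*.*..*.
..*.**.
.**..**
*.....*
**.....
.......
.*..*..
****..*
Generation 2: 23 live cells
...*...
...***.
*.*.*..
.****..
..*..*.
**....*
**.....
.*.*...
..**..*
Generation 3: 15 live cells
.....*.
..*..*.
.......
....**.
....***
..*...*
......*
.*.*...
...**..
Generation 4: 19 live cells
...*.*.
.......
....**.
....*.*
...**.*
*.....*
*.*....
..***..
..***..
Generation 5: 19 live cells
(generation 5 grid is the final answer)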